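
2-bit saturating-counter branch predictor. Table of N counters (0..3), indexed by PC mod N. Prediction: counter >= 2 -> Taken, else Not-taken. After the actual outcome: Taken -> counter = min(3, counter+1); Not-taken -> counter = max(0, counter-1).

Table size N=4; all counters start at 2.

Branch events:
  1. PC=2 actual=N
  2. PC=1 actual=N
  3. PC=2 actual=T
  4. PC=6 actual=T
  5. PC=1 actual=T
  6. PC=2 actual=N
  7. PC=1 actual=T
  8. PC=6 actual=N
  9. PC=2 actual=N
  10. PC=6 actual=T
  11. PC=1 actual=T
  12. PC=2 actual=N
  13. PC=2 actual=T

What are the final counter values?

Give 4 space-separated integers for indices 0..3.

Ev 1: PC=2 idx=2 pred=T actual=N -> ctr[2]=1
Ev 2: PC=1 idx=1 pred=T actual=N -> ctr[1]=1
Ev 3: PC=2 idx=2 pred=N actual=T -> ctr[2]=2
Ev 4: PC=6 idx=2 pred=T actual=T -> ctr[2]=3
Ev 5: PC=1 idx=1 pred=N actual=T -> ctr[1]=2
Ev 6: PC=2 idx=2 pred=T actual=N -> ctr[2]=2
Ev 7: PC=1 idx=1 pred=T actual=T -> ctr[1]=3
Ev 8: PC=6 idx=2 pred=T actual=N -> ctr[2]=1
Ev 9: PC=2 idx=2 pred=N actual=N -> ctr[2]=0
Ev 10: PC=6 idx=2 pred=N actual=T -> ctr[2]=1
Ev 11: PC=1 idx=1 pred=T actual=T -> ctr[1]=3
Ev 12: PC=2 idx=2 pred=N actual=N -> ctr[2]=0
Ev 13: PC=2 idx=2 pred=N actual=T -> ctr[2]=1

Answer: 2 3 1 2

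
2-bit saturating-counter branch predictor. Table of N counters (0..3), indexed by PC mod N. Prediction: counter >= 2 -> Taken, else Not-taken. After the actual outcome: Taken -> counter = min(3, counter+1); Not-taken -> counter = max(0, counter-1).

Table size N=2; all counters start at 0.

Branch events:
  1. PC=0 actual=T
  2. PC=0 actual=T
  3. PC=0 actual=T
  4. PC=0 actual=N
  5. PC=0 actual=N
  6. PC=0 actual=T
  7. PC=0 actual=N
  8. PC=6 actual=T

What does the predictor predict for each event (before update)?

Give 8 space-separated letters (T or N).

Answer: N N T T T N T N

Derivation:
Ev 1: PC=0 idx=0 pred=N actual=T -> ctr[0]=1
Ev 2: PC=0 idx=0 pred=N actual=T -> ctr[0]=2
Ev 3: PC=0 idx=0 pred=T actual=T -> ctr[0]=3
Ev 4: PC=0 idx=0 pred=T actual=N -> ctr[0]=2
Ev 5: PC=0 idx=0 pred=T actual=N -> ctr[0]=1
Ev 6: PC=0 idx=0 pred=N actual=T -> ctr[0]=2
Ev 7: PC=0 idx=0 pred=T actual=N -> ctr[0]=1
Ev 8: PC=6 idx=0 pred=N actual=T -> ctr[0]=2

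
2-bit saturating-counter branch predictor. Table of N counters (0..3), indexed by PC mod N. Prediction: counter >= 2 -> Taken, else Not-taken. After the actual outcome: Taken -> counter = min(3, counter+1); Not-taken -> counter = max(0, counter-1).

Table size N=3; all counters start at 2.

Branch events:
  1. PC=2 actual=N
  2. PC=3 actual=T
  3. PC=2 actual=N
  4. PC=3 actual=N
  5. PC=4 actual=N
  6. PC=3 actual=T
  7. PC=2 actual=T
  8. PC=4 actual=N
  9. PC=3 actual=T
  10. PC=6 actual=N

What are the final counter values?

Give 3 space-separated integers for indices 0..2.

Answer: 2 0 1

Derivation:
Ev 1: PC=2 idx=2 pred=T actual=N -> ctr[2]=1
Ev 2: PC=3 idx=0 pred=T actual=T -> ctr[0]=3
Ev 3: PC=2 idx=2 pred=N actual=N -> ctr[2]=0
Ev 4: PC=3 idx=0 pred=T actual=N -> ctr[0]=2
Ev 5: PC=4 idx=1 pred=T actual=N -> ctr[1]=1
Ev 6: PC=3 idx=0 pred=T actual=T -> ctr[0]=3
Ev 7: PC=2 idx=2 pred=N actual=T -> ctr[2]=1
Ev 8: PC=4 idx=1 pred=N actual=N -> ctr[1]=0
Ev 9: PC=3 idx=0 pred=T actual=T -> ctr[0]=3
Ev 10: PC=6 idx=0 pred=T actual=N -> ctr[0]=2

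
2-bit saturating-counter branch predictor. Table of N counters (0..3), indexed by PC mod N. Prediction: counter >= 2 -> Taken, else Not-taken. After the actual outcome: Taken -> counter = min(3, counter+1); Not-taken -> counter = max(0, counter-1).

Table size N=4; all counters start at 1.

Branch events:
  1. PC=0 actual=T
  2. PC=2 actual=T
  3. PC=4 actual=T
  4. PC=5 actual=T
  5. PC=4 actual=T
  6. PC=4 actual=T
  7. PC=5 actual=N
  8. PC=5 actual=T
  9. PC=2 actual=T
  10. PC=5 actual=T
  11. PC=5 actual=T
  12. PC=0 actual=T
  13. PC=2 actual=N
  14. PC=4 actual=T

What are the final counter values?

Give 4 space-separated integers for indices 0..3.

Answer: 3 3 2 1

Derivation:
Ev 1: PC=0 idx=0 pred=N actual=T -> ctr[0]=2
Ev 2: PC=2 idx=2 pred=N actual=T -> ctr[2]=2
Ev 3: PC=4 idx=0 pred=T actual=T -> ctr[0]=3
Ev 4: PC=5 idx=1 pred=N actual=T -> ctr[1]=2
Ev 5: PC=4 idx=0 pred=T actual=T -> ctr[0]=3
Ev 6: PC=4 idx=0 pred=T actual=T -> ctr[0]=3
Ev 7: PC=5 idx=1 pred=T actual=N -> ctr[1]=1
Ev 8: PC=5 idx=1 pred=N actual=T -> ctr[1]=2
Ev 9: PC=2 idx=2 pred=T actual=T -> ctr[2]=3
Ev 10: PC=5 idx=1 pred=T actual=T -> ctr[1]=3
Ev 11: PC=5 idx=1 pred=T actual=T -> ctr[1]=3
Ev 12: PC=0 idx=0 pred=T actual=T -> ctr[0]=3
Ev 13: PC=2 idx=2 pred=T actual=N -> ctr[2]=2
Ev 14: PC=4 idx=0 pred=T actual=T -> ctr[0]=3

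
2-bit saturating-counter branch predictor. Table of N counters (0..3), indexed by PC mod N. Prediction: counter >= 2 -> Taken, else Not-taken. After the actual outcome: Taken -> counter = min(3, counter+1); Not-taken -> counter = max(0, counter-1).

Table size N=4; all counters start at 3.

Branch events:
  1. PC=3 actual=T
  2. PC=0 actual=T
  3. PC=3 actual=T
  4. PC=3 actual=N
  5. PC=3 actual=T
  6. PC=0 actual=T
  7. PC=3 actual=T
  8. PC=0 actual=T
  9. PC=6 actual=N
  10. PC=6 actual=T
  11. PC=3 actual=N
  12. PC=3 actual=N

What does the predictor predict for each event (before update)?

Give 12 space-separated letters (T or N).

Answer: T T T T T T T T T T T T

Derivation:
Ev 1: PC=3 idx=3 pred=T actual=T -> ctr[3]=3
Ev 2: PC=0 idx=0 pred=T actual=T -> ctr[0]=3
Ev 3: PC=3 idx=3 pred=T actual=T -> ctr[3]=3
Ev 4: PC=3 idx=3 pred=T actual=N -> ctr[3]=2
Ev 5: PC=3 idx=3 pred=T actual=T -> ctr[3]=3
Ev 6: PC=0 idx=0 pred=T actual=T -> ctr[0]=3
Ev 7: PC=3 idx=3 pred=T actual=T -> ctr[3]=3
Ev 8: PC=0 idx=0 pred=T actual=T -> ctr[0]=3
Ev 9: PC=6 idx=2 pred=T actual=N -> ctr[2]=2
Ev 10: PC=6 idx=2 pred=T actual=T -> ctr[2]=3
Ev 11: PC=3 idx=3 pred=T actual=N -> ctr[3]=2
Ev 12: PC=3 idx=3 pred=T actual=N -> ctr[3]=1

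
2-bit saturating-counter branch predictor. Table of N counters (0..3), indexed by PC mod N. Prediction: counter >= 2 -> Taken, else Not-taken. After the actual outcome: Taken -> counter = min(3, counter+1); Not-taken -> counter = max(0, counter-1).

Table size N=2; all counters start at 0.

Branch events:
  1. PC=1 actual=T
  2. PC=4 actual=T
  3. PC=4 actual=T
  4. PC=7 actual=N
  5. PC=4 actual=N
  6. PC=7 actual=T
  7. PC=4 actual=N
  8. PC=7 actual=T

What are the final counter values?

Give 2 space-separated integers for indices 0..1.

Answer: 0 2

Derivation:
Ev 1: PC=1 idx=1 pred=N actual=T -> ctr[1]=1
Ev 2: PC=4 idx=0 pred=N actual=T -> ctr[0]=1
Ev 3: PC=4 idx=0 pred=N actual=T -> ctr[0]=2
Ev 4: PC=7 idx=1 pred=N actual=N -> ctr[1]=0
Ev 5: PC=4 idx=0 pred=T actual=N -> ctr[0]=1
Ev 6: PC=7 idx=1 pred=N actual=T -> ctr[1]=1
Ev 7: PC=4 idx=0 pred=N actual=N -> ctr[0]=0
Ev 8: PC=7 idx=1 pred=N actual=T -> ctr[1]=2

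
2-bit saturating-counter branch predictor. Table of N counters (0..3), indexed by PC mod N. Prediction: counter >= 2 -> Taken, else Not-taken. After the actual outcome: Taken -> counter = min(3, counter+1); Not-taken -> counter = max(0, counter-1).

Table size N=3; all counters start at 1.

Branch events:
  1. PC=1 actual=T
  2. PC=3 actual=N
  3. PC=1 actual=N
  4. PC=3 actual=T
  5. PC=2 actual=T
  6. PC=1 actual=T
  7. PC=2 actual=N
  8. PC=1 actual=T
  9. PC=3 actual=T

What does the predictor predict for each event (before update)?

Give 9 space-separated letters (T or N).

Ev 1: PC=1 idx=1 pred=N actual=T -> ctr[1]=2
Ev 2: PC=3 idx=0 pred=N actual=N -> ctr[0]=0
Ev 3: PC=1 idx=1 pred=T actual=N -> ctr[1]=1
Ev 4: PC=3 idx=0 pred=N actual=T -> ctr[0]=1
Ev 5: PC=2 idx=2 pred=N actual=T -> ctr[2]=2
Ev 6: PC=1 idx=1 pred=N actual=T -> ctr[1]=2
Ev 7: PC=2 idx=2 pred=T actual=N -> ctr[2]=1
Ev 8: PC=1 idx=1 pred=T actual=T -> ctr[1]=3
Ev 9: PC=3 idx=0 pred=N actual=T -> ctr[0]=2

Answer: N N T N N N T T N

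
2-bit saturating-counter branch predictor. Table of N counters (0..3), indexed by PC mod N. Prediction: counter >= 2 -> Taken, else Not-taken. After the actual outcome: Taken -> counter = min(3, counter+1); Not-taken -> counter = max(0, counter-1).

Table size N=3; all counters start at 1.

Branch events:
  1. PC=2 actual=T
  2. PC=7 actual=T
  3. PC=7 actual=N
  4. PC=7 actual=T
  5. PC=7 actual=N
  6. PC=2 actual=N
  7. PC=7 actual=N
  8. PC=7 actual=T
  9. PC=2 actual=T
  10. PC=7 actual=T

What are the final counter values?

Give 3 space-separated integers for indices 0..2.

Ev 1: PC=2 idx=2 pred=N actual=T -> ctr[2]=2
Ev 2: PC=7 idx=1 pred=N actual=T -> ctr[1]=2
Ev 3: PC=7 idx=1 pred=T actual=N -> ctr[1]=1
Ev 4: PC=7 idx=1 pred=N actual=T -> ctr[1]=2
Ev 5: PC=7 idx=1 pred=T actual=N -> ctr[1]=1
Ev 6: PC=2 idx=2 pred=T actual=N -> ctr[2]=1
Ev 7: PC=7 idx=1 pred=N actual=N -> ctr[1]=0
Ev 8: PC=7 idx=1 pred=N actual=T -> ctr[1]=1
Ev 9: PC=2 idx=2 pred=N actual=T -> ctr[2]=2
Ev 10: PC=7 idx=1 pred=N actual=T -> ctr[1]=2

Answer: 1 2 2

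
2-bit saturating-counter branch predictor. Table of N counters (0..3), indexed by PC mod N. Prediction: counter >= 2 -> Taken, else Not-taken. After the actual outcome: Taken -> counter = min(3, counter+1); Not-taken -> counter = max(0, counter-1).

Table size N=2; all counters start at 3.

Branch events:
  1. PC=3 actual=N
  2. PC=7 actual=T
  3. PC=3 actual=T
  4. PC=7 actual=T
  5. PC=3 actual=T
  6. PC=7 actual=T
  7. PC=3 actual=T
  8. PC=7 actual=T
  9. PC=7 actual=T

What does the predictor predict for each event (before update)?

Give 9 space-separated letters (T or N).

Answer: T T T T T T T T T

Derivation:
Ev 1: PC=3 idx=1 pred=T actual=N -> ctr[1]=2
Ev 2: PC=7 idx=1 pred=T actual=T -> ctr[1]=3
Ev 3: PC=3 idx=1 pred=T actual=T -> ctr[1]=3
Ev 4: PC=7 idx=1 pred=T actual=T -> ctr[1]=3
Ev 5: PC=3 idx=1 pred=T actual=T -> ctr[1]=3
Ev 6: PC=7 idx=1 pred=T actual=T -> ctr[1]=3
Ev 7: PC=3 idx=1 pred=T actual=T -> ctr[1]=3
Ev 8: PC=7 idx=1 pred=T actual=T -> ctr[1]=3
Ev 9: PC=7 idx=1 pred=T actual=T -> ctr[1]=3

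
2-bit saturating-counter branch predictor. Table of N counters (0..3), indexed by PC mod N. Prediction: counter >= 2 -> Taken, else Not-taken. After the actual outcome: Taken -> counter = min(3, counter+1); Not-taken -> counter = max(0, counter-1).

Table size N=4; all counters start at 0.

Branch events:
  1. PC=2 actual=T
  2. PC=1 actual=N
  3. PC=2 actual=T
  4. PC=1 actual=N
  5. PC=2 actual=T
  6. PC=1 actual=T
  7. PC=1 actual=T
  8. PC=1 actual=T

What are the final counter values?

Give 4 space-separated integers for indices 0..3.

Ev 1: PC=2 idx=2 pred=N actual=T -> ctr[2]=1
Ev 2: PC=1 idx=1 pred=N actual=N -> ctr[1]=0
Ev 3: PC=2 idx=2 pred=N actual=T -> ctr[2]=2
Ev 4: PC=1 idx=1 pred=N actual=N -> ctr[1]=0
Ev 5: PC=2 idx=2 pred=T actual=T -> ctr[2]=3
Ev 6: PC=1 idx=1 pred=N actual=T -> ctr[1]=1
Ev 7: PC=1 idx=1 pred=N actual=T -> ctr[1]=2
Ev 8: PC=1 idx=1 pred=T actual=T -> ctr[1]=3

Answer: 0 3 3 0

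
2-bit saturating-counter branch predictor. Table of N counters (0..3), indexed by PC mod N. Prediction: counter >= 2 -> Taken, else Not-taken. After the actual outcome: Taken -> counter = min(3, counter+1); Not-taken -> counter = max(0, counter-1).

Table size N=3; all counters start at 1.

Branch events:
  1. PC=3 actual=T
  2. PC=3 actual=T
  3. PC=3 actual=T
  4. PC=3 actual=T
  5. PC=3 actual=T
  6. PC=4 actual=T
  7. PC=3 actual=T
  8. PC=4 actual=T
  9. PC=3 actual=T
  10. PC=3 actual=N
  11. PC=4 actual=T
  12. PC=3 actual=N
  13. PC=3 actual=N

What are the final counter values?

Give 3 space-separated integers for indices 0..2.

Answer: 0 3 1

Derivation:
Ev 1: PC=3 idx=0 pred=N actual=T -> ctr[0]=2
Ev 2: PC=3 idx=0 pred=T actual=T -> ctr[0]=3
Ev 3: PC=3 idx=0 pred=T actual=T -> ctr[0]=3
Ev 4: PC=3 idx=0 pred=T actual=T -> ctr[0]=3
Ev 5: PC=3 idx=0 pred=T actual=T -> ctr[0]=3
Ev 6: PC=4 idx=1 pred=N actual=T -> ctr[1]=2
Ev 7: PC=3 idx=0 pred=T actual=T -> ctr[0]=3
Ev 8: PC=4 idx=1 pred=T actual=T -> ctr[1]=3
Ev 9: PC=3 idx=0 pred=T actual=T -> ctr[0]=3
Ev 10: PC=3 idx=0 pred=T actual=N -> ctr[0]=2
Ev 11: PC=4 idx=1 pred=T actual=T -> ctr[1]=3
Ev 12: PC=3 idx=0 pred=T actual=N -> ctr[0]=1
Ev 13: PC=3 idx=0 pred=N actual=N -> ctr[0]=0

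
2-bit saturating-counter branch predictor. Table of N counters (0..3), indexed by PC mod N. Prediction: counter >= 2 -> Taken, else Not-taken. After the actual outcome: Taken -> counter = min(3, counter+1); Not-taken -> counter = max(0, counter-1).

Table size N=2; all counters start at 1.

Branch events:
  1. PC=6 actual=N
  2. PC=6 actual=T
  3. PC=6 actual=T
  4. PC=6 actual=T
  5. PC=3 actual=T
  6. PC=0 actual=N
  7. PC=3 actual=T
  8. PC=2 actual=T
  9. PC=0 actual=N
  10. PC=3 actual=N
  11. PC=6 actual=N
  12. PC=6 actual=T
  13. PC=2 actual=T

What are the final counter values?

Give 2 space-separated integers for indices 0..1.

Ev 1: PC=6 idx=0 pred=N actual=N -> ctr[0]=0
Ev 2: PC=6 idx=0 pred=N actual=T -> ctr[0]=1
Ev 3: PC=6 idx=0 pred=N actual=T -> ctr[0]=2
Ev 4: PC=6 idx=0 pred=T actual=T -> ctr[0]=3
Ev 5: PC=3 idx=1 pred=N actual=T -> ctr[1]=2
Ev 6: PC=0 idx=0 pred=T actual=N -> ctr[0]=2
Ev 7: PC=3 idx=1 pred=T actual=T -> ctr[1]=3
Ev 8: PC=2 idx=0 pred=T actual=T -> ctr[0]=3
Ev 9: PC=0 idx=0 pred=T actual=N -> ctr[0]=2
Ev 10: PC=3 idx=1 pred=T actual=N -> ctr[1]=2
Ev 11: PC=6 idx=0 pred=T actual=N -> ctr[0]=1
Ev 12: PC=6 idx=0 pred=N actual=T -> ctr[0]=2
Ev 13: PC=2 idx=0 pred=T actual=T -> ctr[0]=3

Answer: 3 2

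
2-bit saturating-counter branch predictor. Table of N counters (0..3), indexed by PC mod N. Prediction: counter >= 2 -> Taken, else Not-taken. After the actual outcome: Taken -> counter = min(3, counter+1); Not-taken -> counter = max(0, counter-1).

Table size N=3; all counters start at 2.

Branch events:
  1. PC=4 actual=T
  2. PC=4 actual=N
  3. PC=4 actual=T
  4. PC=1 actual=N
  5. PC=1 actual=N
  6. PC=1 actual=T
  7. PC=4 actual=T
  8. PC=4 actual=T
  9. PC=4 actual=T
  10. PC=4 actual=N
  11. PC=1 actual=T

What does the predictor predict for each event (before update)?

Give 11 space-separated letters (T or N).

Ev 1: PC=4 idx=1 pred=T actual=T -> ctr[1]=3
Ev 2: PC=4 idx=1 pred=T actual=N -> ctr[1]=2
Ev 3: PC=4 idx=1 pred=T actual=T -> ctr[1]=3
Ev 4: PC=1 idx=1 pred=T actual=N -> ctr[1]=2
Ev 5: PC=1 idx=1 pred=T actual=N -> ctr[1]=1
Ev 6: PC=1 idx=1 pred=N actual=T -> ctr[1]=2
Ev 7: PC=4 idx=1 pred=T actual=T -> ctr[1]=3
Ev 8: PC=4 idx=1 pred=T actual=T -> ctr[1]=3
Ev 9: PC=4 idx=1 pred=T actual=T -> ctr[1]=3
Ev 10: PC=4 idx=1 pred=T actual=N -> ctr[1]=2
Ev 11: PC=1 idx=1 pred=T actual=T -> ctr[1]=3

Answer: T T T T T N T T T T T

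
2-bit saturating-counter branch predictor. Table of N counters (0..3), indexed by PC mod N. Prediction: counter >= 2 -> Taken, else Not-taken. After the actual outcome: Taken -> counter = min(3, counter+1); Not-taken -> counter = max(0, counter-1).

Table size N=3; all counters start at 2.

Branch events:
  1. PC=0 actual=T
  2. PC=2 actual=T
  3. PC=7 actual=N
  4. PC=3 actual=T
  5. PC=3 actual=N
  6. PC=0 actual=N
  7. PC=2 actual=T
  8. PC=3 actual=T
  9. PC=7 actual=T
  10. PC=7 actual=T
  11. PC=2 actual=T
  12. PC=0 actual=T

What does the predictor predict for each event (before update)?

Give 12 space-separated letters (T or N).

Ev 1: PC=0 idx=0 pred=T actual=T -> ctr[0]=3
Ev 2: PC=2 idx=2 pred=T actual=T -> ctr[2]=3
Ev 3: PC=7 idx=1 pred=T actual=N -> ctr[1]=1
Ev 4: PC=3 idx=0 pred=T actual=T -> ctr[0]=3
Ev 5: PC=3 idx=0 pred=T actual=N -> ctr[0]=2
Ev 6: PC=0 idx=0 pred=T actual=N -> ctr[0]=1
Ev 7: PC=2 idx=2 pred=T actual=T -> ctr[2]=3
Ev 8: PC=3 idx=0 pred=N actual=T -> ctr[0]=2
Ev 9: PC=7 idx=1 pred=N actual=T -> ctr[1]=2
Ev 10: PC=7 idx=1 pred=T actual=T -> ctr[1]=3
Ev 11: PC=2 idx=2 pred=T actual=T -> ctr[2]=3
Ev 12: PC=0 idx=0 pred=T actual=T -> ctr[0]=3

Answer: T T T T T T T N N T T T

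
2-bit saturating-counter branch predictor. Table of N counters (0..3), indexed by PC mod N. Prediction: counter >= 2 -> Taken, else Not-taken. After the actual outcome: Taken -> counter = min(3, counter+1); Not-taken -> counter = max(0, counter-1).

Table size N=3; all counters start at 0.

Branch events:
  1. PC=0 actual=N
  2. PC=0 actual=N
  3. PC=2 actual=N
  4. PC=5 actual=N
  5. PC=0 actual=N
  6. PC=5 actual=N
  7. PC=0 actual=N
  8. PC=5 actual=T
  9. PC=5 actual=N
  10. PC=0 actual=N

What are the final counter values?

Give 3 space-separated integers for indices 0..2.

Answer: 0 0 0

Derivation:
Ev 1: PC=0 idx=0 pred=N actual=N -> ctr[0]=0
Ev 2: PC=0 idx=0 pred=N actual=N -> ctr[0]=0
Ev 3: PC=2 idx=2 pred=N actual=N -> ctr[2]=0
Ev 4: PC=5 idx=2 pred=N actual=N -> ctr[2]=0
Ev 5: PC=0 idx=0 pred=N actual=N -> ctr[0]=0
Ev 6: PC=5 idx=2 pred=N actual=N -> ctr[2]=0
Ev 7: PC=0 idx=0 pred=N actual=N -> ctr[0]=0
Ev 8: PC=5 idx=2 pred=N actual=T -> ctr[2]=1
Ev 9: PC=5 idx=2 pred=N actual=N -> ctr[2]=0
Ev 10: PC=0 idx=0 pred=N actual=N -> ctr[0]=0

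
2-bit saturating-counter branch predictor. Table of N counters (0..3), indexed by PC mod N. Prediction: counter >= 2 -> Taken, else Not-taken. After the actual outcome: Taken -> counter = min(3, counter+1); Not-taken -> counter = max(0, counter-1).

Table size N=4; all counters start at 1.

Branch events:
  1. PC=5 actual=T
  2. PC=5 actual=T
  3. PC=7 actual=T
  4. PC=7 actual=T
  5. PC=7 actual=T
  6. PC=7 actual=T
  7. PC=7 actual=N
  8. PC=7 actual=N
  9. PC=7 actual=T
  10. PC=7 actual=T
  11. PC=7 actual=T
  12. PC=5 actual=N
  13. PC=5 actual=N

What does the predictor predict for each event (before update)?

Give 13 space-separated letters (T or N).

Answer: N T N T T T T T N T T T T

Derivation:
Ev 1: PC=5 idx=1 pred=N actual=T -> ctr[1]=2
Ev 2: PC=5 idx=1 pred=T actual=T -> ctr[1]=3
Ev 3: PC=7 idx=3 pred=N actual=T -> ctr[3]=2
Ev 4: PC=7 idx=3 pred=T actual=T -> ctr[3]=3
Ev 5: PC=7 idx=3 pred=T actual=T -> ctr[3]=3
Ev 6: PC=7 idx=3 pred=T actual=T -> ctr[3]=3
Ev 7: PC=7 idx=3 pred=T actual=N -> ctr[3]=2
Ev 8: PC=7 idx=3 pred=T actual=N -> ctr[3]=1
Ev 9: PC=7 idx=3 pred=N actual=T -> ctr[3]=2
Ev 10: PC=7 idx=3 pred=T actual=T -> ctr[3]=3
Ev 11: PC=7 idx=3 pred=T actual=T -> ctr[3]=3
Ev 12: PC=5 idx=1 pred=T actual=N -> ctr[1]=2
Ev 13: PC=5 idx=1 pred=T actual=N -> ctr[1]=1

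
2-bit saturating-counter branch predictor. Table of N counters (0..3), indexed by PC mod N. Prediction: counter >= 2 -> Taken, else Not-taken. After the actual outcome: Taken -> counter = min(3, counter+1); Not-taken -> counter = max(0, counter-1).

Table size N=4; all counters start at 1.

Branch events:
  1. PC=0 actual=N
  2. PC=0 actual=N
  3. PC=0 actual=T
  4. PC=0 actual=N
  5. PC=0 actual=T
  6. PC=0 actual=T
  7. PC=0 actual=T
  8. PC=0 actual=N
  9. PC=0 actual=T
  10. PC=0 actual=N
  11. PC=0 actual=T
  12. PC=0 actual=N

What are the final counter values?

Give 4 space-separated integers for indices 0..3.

Answer: 2 1 1 1

Derivation:
Ev 1: PC=0 idx=0 pred=N actual=N -> ctr[0]=0
Ev 2: PC=0 idx=0 pred=N actual=N -> ctr[0]=0
Ev 3: PC=0 idx=0 pred=N actual=T -> ctr[0]=1
Ev 4: PC=0 idx=0 pred=N actual=N -> ctr[0]=0
Ev 5: PC=0 idx=0 pred=N actual=T -> ctr[0]=1
Ev 6: PC=0 idx=0 pred=N actual=T -> ctr[0]=2
Ev 7: PC=0 idx=0 pred=T actual=T -> ctr[0]=3
Ev 8: PC=0 idx=0 pred=T actual=N -> ctr[0]=2
Ev 9: PC=0 idx=0 pred=T actual=T -> ctr[0]=3
Ev 10: PC=0 idx=0 pred=T actual=N -> ctr[0]=2
Ev 11: PC=0 idx=0 pred=T actual=T -> ctr[0]=3
Ev 12: PC=0 idx=0 pred=T actual=N -> ctr[0]=2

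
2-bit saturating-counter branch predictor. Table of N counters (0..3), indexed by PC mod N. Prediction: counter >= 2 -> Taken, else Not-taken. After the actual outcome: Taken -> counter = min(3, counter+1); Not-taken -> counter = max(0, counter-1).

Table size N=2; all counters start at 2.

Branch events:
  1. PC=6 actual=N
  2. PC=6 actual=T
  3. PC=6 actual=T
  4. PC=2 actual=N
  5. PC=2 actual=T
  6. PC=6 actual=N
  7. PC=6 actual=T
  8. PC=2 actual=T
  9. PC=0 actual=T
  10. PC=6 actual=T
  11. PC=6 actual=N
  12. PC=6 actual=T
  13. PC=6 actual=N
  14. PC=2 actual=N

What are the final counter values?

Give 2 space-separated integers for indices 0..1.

Ev 1: PC=6 idx=0 pred=T actual=N -> ctr[0]=1
Ev 2: PC=6 idx=0 pred=N actual=T -> ctr[0]=2
Ev 3: PC=6 idx=0 pred=T actual=T -> ctr[0]=3
Ev 4: PC=2 idx=0 pred=T actual=N -> ctr[0]=2
Ev 5: PC=2 idx=0 pred=T actual=T -> ctr[0]=3
Ev 6: PC=6 idx=0 pred=T actual=N -> ctr[0]=2
Ev 7: PC=6 idx=0 pred=T actual=T -> ctr[0]=3
Ev 8: PC=2 idx=0 pred=T actual=T -> ctr[0]=3
Ev 9: PC=0 idx=0 pred=T actual=T -> ctr[0]=3
Ev 10: PC=6 idx=0 pred=T actual=T -> ctr[0]=3
Ev 11: PC=6 idx=0 pred=T actual=N -> ctr[0]=2
Ev 12: PC=6 idx=0 pred=T actual=T -> ctr[0]=3
Ev 13: PC=6 idx=0 pred=T actual=N -> ctr[0]=2
Ev 14: PC=2 idx=0 pred=T actual=N -> ctr[0]=1

Answer: 1 2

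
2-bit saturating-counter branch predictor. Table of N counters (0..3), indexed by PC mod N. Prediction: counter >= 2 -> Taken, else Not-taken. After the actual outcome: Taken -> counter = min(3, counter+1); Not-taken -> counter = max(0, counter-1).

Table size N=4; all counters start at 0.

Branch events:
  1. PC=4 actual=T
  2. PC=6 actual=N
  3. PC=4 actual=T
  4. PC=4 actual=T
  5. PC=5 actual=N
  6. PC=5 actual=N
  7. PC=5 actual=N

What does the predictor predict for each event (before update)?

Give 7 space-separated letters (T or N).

Ev 1: PC=4 idx=0 pred=N actual=T -> ctr[0]=1
Ev 2: PC=6 idx=2 pred=N actual=N -> ctr[2]=0
Ev 3: PC=4 idx=0 pred=N actual=T -> ctr[0]=2
Ev 4: PC=4 idx=0 pred=T actual=T -> ctr[0]=3
Ev 5: PC=5 idx=1 pred=N actual=N -> ctr[1]=0
Ev 6: PC=5 idx=1 pred=N actual=N -> ctr[1]=0
Ev 7: PC=5 idx=1 pred=N actual=N -> ctr[1]=0

Answer: N N N T N N N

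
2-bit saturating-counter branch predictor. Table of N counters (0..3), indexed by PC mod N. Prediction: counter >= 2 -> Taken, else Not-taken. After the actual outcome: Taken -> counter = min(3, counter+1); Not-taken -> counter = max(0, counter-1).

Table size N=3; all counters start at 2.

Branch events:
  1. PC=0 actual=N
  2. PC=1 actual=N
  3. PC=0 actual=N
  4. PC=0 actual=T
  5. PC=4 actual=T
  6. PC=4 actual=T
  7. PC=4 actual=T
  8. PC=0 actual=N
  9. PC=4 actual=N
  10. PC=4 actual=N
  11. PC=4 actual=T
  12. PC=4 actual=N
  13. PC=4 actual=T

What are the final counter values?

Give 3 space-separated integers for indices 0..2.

Answer: 0 2 2

Derivation:
Ev 1: PC=0 idx=0 pred=T actual=N -> ctr[0]=1
Ev 2: PC=1 idx=1 pred=T actual=N -> ctr[1]=1
Ev 3: PC=0 idx=0 pred=N actual=N -> ctr[0]=0
Ev 4: PC=0 idx=0 pred=N actual=T -> ctr[0]=1
Ev 5: PC=4 idx=1 pred=N actual=T -> ctr[1]=2
Ev 6: PC=4 idx=1 pred=T actual=T -> ctr[1]=3
Ev 7: PC=4 idx=1 pred=T actual=T -> ctr[1]=3
Ev 8: PC=0 idx=0 pred=N actual=N -> ctr[0]=0
Ev 9: PC=4 idx=1 pred=T actual=N -> ctr[1]=2
Ev 10: PC=4 idx=1 pred=T actual=N -> ctr[1]=1
Ev 11: PC=4 idx=1 pred=N actual=T -> ctr[1]=2
Ev 12: PC=4 idx=1 pred=T actual=N -> ctr[1]=1
Ev 13: PC=4 idx=1 pred=N actual=T -> ctr[1]=2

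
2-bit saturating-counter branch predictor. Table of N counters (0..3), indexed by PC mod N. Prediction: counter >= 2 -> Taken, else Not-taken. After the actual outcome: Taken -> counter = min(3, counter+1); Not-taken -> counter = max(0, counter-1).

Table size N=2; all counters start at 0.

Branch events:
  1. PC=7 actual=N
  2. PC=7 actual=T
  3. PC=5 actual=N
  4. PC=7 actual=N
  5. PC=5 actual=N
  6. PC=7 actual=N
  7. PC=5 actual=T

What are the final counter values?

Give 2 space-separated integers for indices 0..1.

Ev 1: PC=7 idx=1 pred=N actual=N -> ctr[1]=0
Ev 2: PC=7 idx=1 pred=N actual=T -> ctr[1]=1
Ev 3: PC=5 idx=1 pred=N actual=N -> ctr[1]=0
Ev 4: PC=7 idx=1 pred=N actual=N -> ctr[1]=0
Ev 5: PC=5 idx=1 pred=N actual=N -> ctr[1]=0
Ev 6: PC=7 idx=1 pred=N actual=N -> ctr[1]=0
Ev 7: PC=5 idx=1 pred=N actual=T -> ctr[1]=1

Answer: 0 1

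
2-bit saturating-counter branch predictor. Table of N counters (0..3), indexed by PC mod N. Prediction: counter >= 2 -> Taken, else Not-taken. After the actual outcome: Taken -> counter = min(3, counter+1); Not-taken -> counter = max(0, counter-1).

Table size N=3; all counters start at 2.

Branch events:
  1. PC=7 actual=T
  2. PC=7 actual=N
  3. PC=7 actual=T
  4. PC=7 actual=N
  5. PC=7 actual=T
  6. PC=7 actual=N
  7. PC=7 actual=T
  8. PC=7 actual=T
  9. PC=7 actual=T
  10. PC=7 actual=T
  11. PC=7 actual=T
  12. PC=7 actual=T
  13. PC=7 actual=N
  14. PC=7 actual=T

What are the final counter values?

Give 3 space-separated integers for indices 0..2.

Ev 1: PC=7 idx=1 pred=T actual=T -> ctr[1]=3
Ev 2: PC=7 idx=1 pred=T actual=N -> ctr[1]=2
Ev 3: PC=7 idx=1 pred=T actual=T -> ctr[1]=3
Ev 4: PC=7 idx=1 pred=T actual=N -> ctr[1]=2
Ev 5: PC=7 idx=1 pred=T actual=T -> ctr[1]=3
Ev 6: PC=7 idx=1 pred=T actual=N -> ctr[1]=2
Ev 7: PC=7 idx=1 pred=T actual=T -> ctr[1]=3
Ev 8: PC=7 idx=1 pred=T actual=T -> ctr[1]=3
Ev 9: PC=7 idx=1 pred=T actual=T -> ctr[1]=3
Ev 10: PC=7 idx=1 pred=T actual=T -> ctr[1]=3
Ev 11: PC=7 idx=1 pred=T actual=T -> ctr[1]=3
Ev 12: PC=7 idx=1 pred=T actual=T -> ctr[1]=3
Ev 13: PC=7 idx=1 pred=T actual=N -> ctr[1]=2
Ev 14: PC=7 idx=1 pred=T actual=T -> ctr[1]=3

Answer: 2 3 2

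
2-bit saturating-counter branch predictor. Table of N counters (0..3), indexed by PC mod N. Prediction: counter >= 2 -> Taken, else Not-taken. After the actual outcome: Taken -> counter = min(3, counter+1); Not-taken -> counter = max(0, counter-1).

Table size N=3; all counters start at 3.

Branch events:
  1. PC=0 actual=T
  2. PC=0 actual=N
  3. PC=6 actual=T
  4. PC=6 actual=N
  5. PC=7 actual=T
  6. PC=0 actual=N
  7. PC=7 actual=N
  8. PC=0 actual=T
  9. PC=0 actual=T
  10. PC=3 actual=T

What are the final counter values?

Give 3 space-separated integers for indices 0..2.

Answer: 3 2 3

Derivation:
Ev 1: PC=0 idx=0 pred=T actual=T -> ctr[0]=3
Ev 2: PC=0 idx=0 pred=T actual=N -> ctr[0]=2
Ev 3: PC=6 idx=0 pred=T actual=T -> ctr[0]=3
Ev 4: PC=6 idx=0 pred=T actual=N -> ctr[0]=2
Ev 5: PC=7 idx=1 pred=T actual=T -> ctr[1]=3
Ev 6: PC=0 idx=0 pred=T actual=N -> ctr[0]=1
Ev 7: PC=7 idx=1 pred=T actual=N -> ctr[1]=2
Ev 8: PC=0 idx=0 pred=N actual=T -> ctr[0]=2
Ev 9: PC=0 idx=0 pred=T actual=T -> ctr[0]=3
Ev 10: PC=3 idx=0 pred=T actual=T -> ctr[0]=3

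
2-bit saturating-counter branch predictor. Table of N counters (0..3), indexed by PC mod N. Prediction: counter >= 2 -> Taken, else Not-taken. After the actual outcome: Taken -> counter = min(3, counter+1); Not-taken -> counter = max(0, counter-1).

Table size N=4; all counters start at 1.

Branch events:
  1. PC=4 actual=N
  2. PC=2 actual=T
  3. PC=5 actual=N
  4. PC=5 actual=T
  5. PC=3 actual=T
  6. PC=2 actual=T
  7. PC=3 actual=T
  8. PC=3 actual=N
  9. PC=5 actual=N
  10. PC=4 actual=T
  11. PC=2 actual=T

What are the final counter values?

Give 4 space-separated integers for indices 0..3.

Ev 1: PC=4 idx=0 pred=N actual=N -> ctr[0]=0
Ev 2: PC=2 idx=2 pred=N actual=T -> ctr[2]=2
Ev 3: PC=5 idx=1 pred=N actual=N -> ctr[1]=0
Ev 4: PC=5 idx=1 pred=N actual=T -> ctr[1]=1
Ev 5: PC=3 idx=3 pred=N actual=T -> ctr[3]=2
Ev 6: PC=2 idx=2 pred=T actual=T -> ctr[2]=3
Ev 7: PC=3 idx=3 pred=T actual=T -> ctr[3]=3
Ev 8: PC=3 idx=3 pred=T actual=N -> ctr[3]=2
Ev 9: PC=5 idx=1 pred=N actual=N -> ctr[1]=0
Ev 10: PC=4 idx=0 pred=N actual=T -> ctr[0]=1
Ev 11: PC=2 idx=2 pred=T actual=T -> ctr[2]=3

Answer: 1 0 3 2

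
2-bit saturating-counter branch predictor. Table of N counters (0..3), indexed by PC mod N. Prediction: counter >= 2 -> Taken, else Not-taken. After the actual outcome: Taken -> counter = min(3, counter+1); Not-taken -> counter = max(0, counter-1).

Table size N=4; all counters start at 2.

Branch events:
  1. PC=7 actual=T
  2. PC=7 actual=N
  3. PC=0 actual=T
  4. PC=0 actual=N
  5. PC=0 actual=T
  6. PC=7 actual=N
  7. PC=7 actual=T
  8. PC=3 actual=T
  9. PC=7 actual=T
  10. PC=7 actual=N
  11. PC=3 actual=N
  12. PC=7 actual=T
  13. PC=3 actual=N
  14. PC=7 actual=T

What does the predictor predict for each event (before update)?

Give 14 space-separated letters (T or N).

Ev 1: PC=7 idx=3 pred=T actual=T -> ctr[3]=3
Ev 2: PC=7 idx=3 pred=T actual=N -> ctr[3]=2
Ev 3: PC=0 idx=0 pred=T actual=T -> ctr[0]=3
Ev 4: PC=0 idx=0 pred=T actual=N -> ctr[0]=2
Ev 5: PC=0 idx=0 pred=T actual=T -> ctr[0]=3
Ev 6: PC=7 idx=3 pred=T actual=N -> ctr[3]=1
Ev 7: PC=7 idx=3 pred=N actual=T -> ctr[3]=2
Ev 8: PC=3 idx=3 pred=T actual=T -> ctr[3]=3
Ev 9: PC=7 idx=3 pred=T actual=T -> ctr[3]=3
Ev 10: PC=7 idx=3 pred=T actual=N -> ctr[3]=2
Ev 11: PC=3 idx=3 pred=T actual=N -> ctr[3]=1
Ev 12: PC=7 idx=3 pred=N actual=T -> ctr[3]=2
Ev 13: PC=3 idx=3 pred=T actual=N -> ctr[3]=1
Ev 14: PC=7 idx=3 pred=N actual=T -> ctr[3]=2

Answer: T T T T T T N T T T T N T N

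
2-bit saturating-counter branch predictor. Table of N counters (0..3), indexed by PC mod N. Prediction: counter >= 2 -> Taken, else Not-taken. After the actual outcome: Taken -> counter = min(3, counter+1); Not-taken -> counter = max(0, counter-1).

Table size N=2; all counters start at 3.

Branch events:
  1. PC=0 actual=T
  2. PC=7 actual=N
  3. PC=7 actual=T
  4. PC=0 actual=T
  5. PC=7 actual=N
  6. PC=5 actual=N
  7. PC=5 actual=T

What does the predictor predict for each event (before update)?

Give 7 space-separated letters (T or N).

Ev 1: PC=0 idx=0 pred=T actual=T -> ctr[0]=3
Ev 2: PC=7 idx=1 pred=T actual=N -> ctr[1]=2
Ev 3: PC=7 idx=1 pred=T actual=T -> ctr[1]=3
Ev 4: PC=0 idx=0 pred=T actual=T -> ctr[0]=3
Ev 5: PC=7 idx=1 pred=T actual=N -> ctr[1]=2
Ev 6: PC=5 idx=1 pred=T actual=N -> ctr[1]=1
Ev 7: PC=5 idx=1 pred=N actual=T -> ctr[1]=2

Answer: T T T T T T N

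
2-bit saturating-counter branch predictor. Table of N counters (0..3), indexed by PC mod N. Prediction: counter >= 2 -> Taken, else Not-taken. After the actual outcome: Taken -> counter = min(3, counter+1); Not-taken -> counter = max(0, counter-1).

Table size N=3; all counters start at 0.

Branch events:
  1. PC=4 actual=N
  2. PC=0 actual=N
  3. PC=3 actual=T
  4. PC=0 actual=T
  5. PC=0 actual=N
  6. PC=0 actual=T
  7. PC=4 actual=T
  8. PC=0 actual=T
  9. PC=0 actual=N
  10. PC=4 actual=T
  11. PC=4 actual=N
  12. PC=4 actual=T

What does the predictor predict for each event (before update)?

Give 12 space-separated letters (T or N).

Answer: N N N N T N N T T N T N

Derivation:
Ev 1: PC=4 idx=1 pred=N actual=N -> ctr[1]=0
Ev 2: PC=0 idx=0 pred=N actual=N -> ctr[0]=0
Ev 3: PC=3 idx=0 pred=N actual=T -> ctr[0]=1
Ev 4: PC=0 idx=0 pred=N actual=T -> ctr[0]=2
Ev 5: PC=0 idx=0 pred=T actual=N -> ctr[0]=1
Ev 6: PC=0 idx=0 pred=N actual=T -> ctr[0]=2
Ev 7: PC=4 idx=1 pred=N actual=T -> ctr[1]=1
Ev 8: PC=0 idx=0 pred=T actual=T -> ctr[0]=3
Ev 9: PC=0 idx=0 pred=T actual=N -> ctr[0]=2
Ev 10: PC=4 idx=1 pred=N actual=T -> ctr[1]=2
Ev 11: PC=4 idx=1 pred=T actual=N -> ctr[1]=1
Ev 12: PC=4 idx=1 pred=N actual=T -> ctr[1]=2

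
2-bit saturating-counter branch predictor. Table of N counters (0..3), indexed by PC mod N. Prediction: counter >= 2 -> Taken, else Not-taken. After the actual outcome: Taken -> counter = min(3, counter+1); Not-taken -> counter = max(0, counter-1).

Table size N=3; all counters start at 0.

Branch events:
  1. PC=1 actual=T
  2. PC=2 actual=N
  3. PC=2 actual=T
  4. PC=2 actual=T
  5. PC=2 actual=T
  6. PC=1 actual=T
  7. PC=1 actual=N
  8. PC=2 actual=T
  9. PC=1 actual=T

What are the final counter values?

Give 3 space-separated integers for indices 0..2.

Answer: 0 2 3

Derivation:
Ev 1: PC=1 idx=1 pred=N actual=T -> ctr[1]=1
Ev 2: PC=2 idx=2 pred=N actual=N -> ctr[2]=0
Ev 3: PC=2 idx=2 pred=N actual=T -> ctr[2]=1
Ev 4: PC=2 idx=2 pred=N actual=T -> ctr[2]=2
Ev 5: PC=2 idx=2 pred=T actual=T -> ctr[2]=3
Ev 6: PC=1 idx=1 pred=N actual=T -> ctr[1]=2
Ev 7: PC=1 idx=1 pred=T actual=N -> ctr[1]=1
Ev 8: PC=2 idx=2 pred=T actual=T -> ctr[2]=3
Ev 9: PC=1 idx=1 pred=N actual=T -> ctr[1]=2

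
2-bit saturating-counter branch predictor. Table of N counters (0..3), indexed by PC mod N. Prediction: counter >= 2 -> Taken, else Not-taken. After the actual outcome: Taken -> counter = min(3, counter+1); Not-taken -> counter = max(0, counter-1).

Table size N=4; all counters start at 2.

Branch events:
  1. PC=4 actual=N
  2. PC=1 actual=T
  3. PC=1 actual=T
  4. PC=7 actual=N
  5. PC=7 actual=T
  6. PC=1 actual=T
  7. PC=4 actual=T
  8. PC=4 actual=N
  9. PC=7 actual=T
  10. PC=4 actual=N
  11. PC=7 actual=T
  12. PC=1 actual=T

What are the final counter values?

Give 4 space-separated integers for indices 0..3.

Answer: 0 3 2 3

Derivation:
Ev 1: PC=4 idx=0 pred=T actual=N -> ctr[0]=1
Ev 2: PC=1 idx=1 pred=T actual=T -> ctr[1]=3
Ev 3: PC=1 idx=1 pred=T actual=T -> ctr[1]=3
Ev 4: PC=7 idx=3 pred=T actual=N -> ctr[3]=1
Ev 5: PC=7 idx=3 pred=N actual=T -> ctr[3]=2
Ev 6: PC=1 idx=1 pred=T actual=T -> ctr[1]=3
Ev 7: PC=4 idx=0 pred=N actual=T -> ctr[0]=2
Ev 8: PC=4 idx=0 pred=T actual=N -> ctr[0]=1
Ev 9: PC=7 idx=3 pred=T actual=T -> ctr[3]=3
Ev 10: PC=4 idx=0 pred=N actual=N -> ctr[0]=0
Ev 11: PC=7 idx=3 pred=T actual=T -> ctr[3]=3
Ev 12: PC=1 idx=1 pred=T actual=T -> ctr[1]=3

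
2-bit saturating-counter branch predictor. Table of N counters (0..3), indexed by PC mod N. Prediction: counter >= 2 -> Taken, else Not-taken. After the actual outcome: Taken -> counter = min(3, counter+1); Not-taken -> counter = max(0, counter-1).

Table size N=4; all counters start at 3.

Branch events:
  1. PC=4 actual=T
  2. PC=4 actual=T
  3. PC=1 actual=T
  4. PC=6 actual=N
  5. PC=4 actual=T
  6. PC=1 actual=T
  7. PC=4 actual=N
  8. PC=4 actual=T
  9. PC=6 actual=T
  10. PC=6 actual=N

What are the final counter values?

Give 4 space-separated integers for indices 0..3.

Answer: 3 3 2 3

Derivation:
Ev 1: PC=4 idx=0 pred=T actual=T -> ctr[0]=3
Ev 2: PC=4 idx=0 pred=T actual=T -> ctr[0]=3
Ev 3: PC=1 idx=1 pred=T actual=T -> ctr[1]=3
Ev 4: PC=6 idx=2 pred=T actual=N -> ctr[2]=2
Ev 5: PC=4 idx=0 pred=T actual=T -> ctr[0]=3
Ev 6: PC=1 idx=1 pred=T actual=T -> ctr[1]=3
Ev 7: PC=4 idx=0 pred=T actual=N -> ctr[0]=2
Ev 8: PC=4 idx=0 pred=T actual=T -> ctr[0]=3
Ev 9: PC=6 idx=2 pred=T actual=T -> ctr[2]=3
Ev 10: PC=6 idx=2 pred=T actual=N -> ctr[2]=2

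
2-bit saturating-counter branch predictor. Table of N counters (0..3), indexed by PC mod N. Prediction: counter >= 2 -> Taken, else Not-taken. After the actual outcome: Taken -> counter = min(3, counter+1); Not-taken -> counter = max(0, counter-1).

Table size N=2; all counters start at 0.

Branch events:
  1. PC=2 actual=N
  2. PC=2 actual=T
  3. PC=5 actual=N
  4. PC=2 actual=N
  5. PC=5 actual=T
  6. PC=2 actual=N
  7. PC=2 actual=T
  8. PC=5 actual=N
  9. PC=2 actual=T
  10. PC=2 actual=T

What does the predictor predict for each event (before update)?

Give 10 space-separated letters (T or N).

Answer: N N N N N N N N N T

Derivation:
Ev 1: PC=2 idx=0 pred=N actual=N -> ctr[0]=0
Ev 2: PC=2 idx=0 pred=N actual=T -> ctr[0]=1
Ev 3: PC=5 idx=1 pred=N actual=N -> ctr[1]=0
Ev 4: PC=2 idx=0 pred=N actual=N -> ctr[0]=0
Ev 5: PC=5 idx=1 pred=N actual=T -> ctr[1]=1
Ev 6: PC=2 idx=0 pred=N actual=N -> ctr[0]=0
Ev 7: PC=2 idx=0 pred=N actual=T -> ctr[0]=1
Ev 8: PC=5 idx=1 pred=N actual=N -> ctr[1]=0
Ev 9: PC=2 idx=0 pred=N actual=T -> ctr[0]=2
Ev 10: PC=2 idx=0 pred=T actual=T -> ctr[0]=3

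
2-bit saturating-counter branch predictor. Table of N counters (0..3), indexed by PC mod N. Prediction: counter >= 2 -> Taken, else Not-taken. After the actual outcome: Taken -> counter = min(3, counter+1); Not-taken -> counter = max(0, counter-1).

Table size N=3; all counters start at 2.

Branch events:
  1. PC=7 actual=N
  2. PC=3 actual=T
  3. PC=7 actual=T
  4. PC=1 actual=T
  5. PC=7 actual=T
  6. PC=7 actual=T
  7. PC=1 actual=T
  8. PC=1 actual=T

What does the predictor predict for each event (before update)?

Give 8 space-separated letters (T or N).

Ev 1: PC=7 idx=1 pred=T actual=N -> ctr[1]=1
Ev 2: PC=3 idx=0 pred=T actual=T -> ctr[0]=3
Ev 3: PC=7 idx=1 pred=N actual=T -> ctr[1]=2
Ev 4: PC=1 idx=1 pred=T actual=T -> ctr[1]=3
Ev 5: PC=7 idx=1 pred=T actual=T -> ctr[1]=3
Ev 6: PC=7 idx=1 pred=T actual=T -> ctr[1]=3
Ev 7: PC=1 idx=1 pred=T actual=T -> ctr[1]=3
Ev 8: PC=1 idx=1 pred=T actual=T -> ctr[1]=3

Answer: T T N T T T T T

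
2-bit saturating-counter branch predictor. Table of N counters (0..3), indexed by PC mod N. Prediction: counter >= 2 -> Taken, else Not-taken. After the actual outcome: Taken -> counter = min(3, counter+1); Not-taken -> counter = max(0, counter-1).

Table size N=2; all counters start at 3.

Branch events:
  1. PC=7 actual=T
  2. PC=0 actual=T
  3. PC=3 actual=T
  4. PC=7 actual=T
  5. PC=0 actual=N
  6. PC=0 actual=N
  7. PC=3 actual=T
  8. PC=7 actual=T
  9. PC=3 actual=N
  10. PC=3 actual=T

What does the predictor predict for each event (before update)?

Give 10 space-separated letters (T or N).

Answer: T T T T T T T T T T

Derivation:
Ev 1: PC=7 idx=1 pred=T actual=T -> ctr[1]=3
Ev 2: PC=0 idx=0 pred=T actual=T -> ctr[0]=3
Ev 3: PC=3 idx=1 pred=T actual=T -> ctr[1]=3
Ev 4: PC=7 idx=1 pred=T actual=T -> ctr[1]=3
Ev 5: PC=0 idx=0 pred=T actual=N -> ctr[0]=2
Ev 6: PC=0 idx=0 pred=T actual=N -> ctr[0]=1
Ev 7: PC=3 idx=1 pred=T actual=T -> ctr[1]=3
Ev 8: PC=7 idx=1 pred=T actual=T -> ctr[1]=3
Ev 9: PC=3 idx=1 pred=T actual=N -> ctr[1]=2
Ev 10: PC=3 idx=1 pred=T actual=T -> ctr[1]=3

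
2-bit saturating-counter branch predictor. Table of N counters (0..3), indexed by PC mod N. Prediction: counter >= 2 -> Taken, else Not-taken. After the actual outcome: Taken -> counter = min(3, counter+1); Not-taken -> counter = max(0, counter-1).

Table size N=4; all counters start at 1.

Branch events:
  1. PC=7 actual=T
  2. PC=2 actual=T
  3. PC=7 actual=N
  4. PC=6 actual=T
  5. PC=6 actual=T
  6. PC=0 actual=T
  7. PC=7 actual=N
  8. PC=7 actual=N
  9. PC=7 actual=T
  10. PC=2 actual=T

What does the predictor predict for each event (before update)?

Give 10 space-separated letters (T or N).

Ev 1: PC=7 idx=3 pred=N actual=T -> ctr[3]=2
Ev 2: PC=2 idx=2 pred=N actual=T -> ctr[2]=2
Ev 3: PC=7 idx=3 pred=T actual=N -> ctr[3]=1
Ev 4: PC=6 idx=2 pred=T actual=T -> ctr[2]=3
Ev 5: PC=6 idx=2 pred=T actual=T -> ctr[2]=3
Ev 6: PC=0 idx=0 pred=N actual=T -> ctr[0]=2
Ev 7: PC=7 idx=3 pred=N actual=N -> ctr[3]=0
Ev 8: PC=7 idx=3 pred=N actual=N -> ctr[3]=0
Ev 9: PC=7 idx=3 pred=N actual=T -> ctr[3]=1
Ev 10: PC=2 idx=2 pred=T actual=T -> ctr[2]=3

Answer: N N T T T N N N N T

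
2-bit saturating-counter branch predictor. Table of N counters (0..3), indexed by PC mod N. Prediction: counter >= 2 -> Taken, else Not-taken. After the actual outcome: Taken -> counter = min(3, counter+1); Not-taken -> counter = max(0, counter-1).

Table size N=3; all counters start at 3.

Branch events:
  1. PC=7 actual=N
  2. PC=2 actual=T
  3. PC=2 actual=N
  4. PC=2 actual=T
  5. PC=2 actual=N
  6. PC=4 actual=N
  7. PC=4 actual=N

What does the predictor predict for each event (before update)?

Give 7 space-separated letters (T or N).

Ev 1: PC=7 idx=1 pred=T actual=N -> ctr[1]=2
Ev 2: PC=2 idx=2 pred=T actual=T -> ctr[2]=3
Ev 3: PC=2 idx=2 pred=T actual=N -> ctr[2]=2
Ev 4: PC=2 idx=2 pred=T actual=T -> ctr[2]=3
Ev 5: PC=2 idx=2 pred=T actual=N -> ctr[2]=2
Ev 6: PC=4 idx=1 pred=T actual=N -> ctr[1]=1
Ev 7: PC=4 idx=1 pred=N actual=N -> ctr[1]=0

Answer: T T T T T T N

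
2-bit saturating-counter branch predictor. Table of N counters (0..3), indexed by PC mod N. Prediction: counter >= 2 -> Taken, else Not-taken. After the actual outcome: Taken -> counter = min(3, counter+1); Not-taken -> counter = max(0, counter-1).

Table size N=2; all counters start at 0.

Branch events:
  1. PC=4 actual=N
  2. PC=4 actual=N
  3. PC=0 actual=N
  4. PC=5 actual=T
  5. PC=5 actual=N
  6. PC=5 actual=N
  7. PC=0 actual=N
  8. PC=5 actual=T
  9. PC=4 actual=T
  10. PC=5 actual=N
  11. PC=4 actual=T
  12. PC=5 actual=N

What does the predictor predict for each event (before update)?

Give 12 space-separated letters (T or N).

Ev 1: PC=4 idx=0 pred=N actual=N -> ctr[0]=0
Ev 2: PC=4 idx=0 pred=N actual=N -> ctr[0]=0
Ev 3: PC=0 idx=0 pred=N actual=N -> ctr[0]=0
Ev 4: PC=5 idx=1 pred=N actual=T -> ctr[1]=1
Ev 5: PC=5 idx=1 pred=N actual=N -> ctr[1]=0
Ev 6: PC=5 idx=1 pred=N actual=N -> ctr[1]=0
Ev 7: PC=0 idx=0 pred=N actual=N -> ctr[0]=0
Ev 8: PC=5 idx=1 pred=N actual=T -> ctr[1]=1
Ev 9: PC=4 idx=0 pred=N actual=T -> ctr[0]=1
Ev 10: PC=5 idx=1 pred=N actual=N -> ctr[1]=0
Ev 11: PC=4 idx=0 pred=N actual=T -> ctr[0]=2
Ev 12: PC=5 idx=1 pred=N actual=N -> ctr[1]=0

Answer: N N N N N N N N N N N N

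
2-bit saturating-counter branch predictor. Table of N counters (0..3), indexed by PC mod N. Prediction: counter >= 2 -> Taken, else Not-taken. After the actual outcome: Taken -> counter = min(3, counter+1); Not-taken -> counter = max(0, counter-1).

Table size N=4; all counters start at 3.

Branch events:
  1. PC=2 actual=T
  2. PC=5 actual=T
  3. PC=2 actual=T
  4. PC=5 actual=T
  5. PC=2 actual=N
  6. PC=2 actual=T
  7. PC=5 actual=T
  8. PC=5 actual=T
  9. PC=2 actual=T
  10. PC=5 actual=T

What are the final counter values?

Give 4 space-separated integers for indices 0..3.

Ev 1: PC=2 idx=2 pred=T actual=T -> ctr[2]=3
Ev 2: PC=5 idx=1 pred=T actual=T -> ctr[1]=3
Ev 3: PC=2 idx=2 pred=T actual=T -> ctr[2]=3
Ev 4: PC=5 idx=1 pred=T actual=T -> ctr[1]=3
Ev 5: PC=2 idx=2 pred=T actual=N -> ctr[2]=2
Ev 6: PC=2 idx=2 pred=T actual=T -> ctr[2]=3
Ev 7: PC=5 idx=1 pred=T actual=T -> ctr[1]=3
Ev 8: PC=5 idx=1 pred=T actual=T -> ctr[1]=3
Ev 9: PC=2 idx=2 pred=T actual=T -> ctr[2]=3
Ev 10: PC=5 idx=1 pred=T actual=T -> ctr[1]=3

Answer: 3 3 3 3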